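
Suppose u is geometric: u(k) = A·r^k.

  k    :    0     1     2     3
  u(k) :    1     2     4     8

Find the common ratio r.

2

Consecutive ratio: 2/1 = 2, and 4/2 = 2, so r = 2.
Then A·2^0 = 1 gives A = 1, and u(k) = 1·2^k.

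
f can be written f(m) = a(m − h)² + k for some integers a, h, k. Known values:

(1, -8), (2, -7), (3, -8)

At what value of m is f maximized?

2

First differences 1, -1; second difference -2 = 2a, so a = -1.
Expanding, the m-coefficient is −2ah = 2h; matching it to the data gives h = 2, and then k = -7.
So f(m) = -1(m − 2)² − 7.
Hence h = 2.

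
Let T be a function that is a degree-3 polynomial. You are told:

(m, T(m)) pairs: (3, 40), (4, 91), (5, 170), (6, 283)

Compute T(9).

Write T(m) = am³ + bm² + cm + d; the 4 given values yield a linear system in the 4 coefficients.
Solving, T(m) = m³ + 2m² - 5.
Then T(9) = 886.

886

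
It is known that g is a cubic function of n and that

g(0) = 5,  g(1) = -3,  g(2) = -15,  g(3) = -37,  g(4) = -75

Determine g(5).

-135

First differences: -8, -12, -22, -38. Second differences: -4, -10, -16. Third differences: -6, -6.
Level-3 differences are constant, so g has degree 3.
Fitting a degree-3 polynomial gives g(n) = -n³ + n² - 8n + 5.
Then g(5) = -135.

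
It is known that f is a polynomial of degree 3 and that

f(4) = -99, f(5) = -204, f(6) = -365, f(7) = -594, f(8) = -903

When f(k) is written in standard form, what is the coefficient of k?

Write f(k) = ak³ + bk² + ck + d; the 5 given values yield a linear system in the 4 coefficients.
Solving, f(k) = -2k³ + 2k² - k + 1.
The coefficient of k is -1.

-1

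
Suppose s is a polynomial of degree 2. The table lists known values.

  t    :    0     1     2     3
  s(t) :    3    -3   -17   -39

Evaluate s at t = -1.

1

First differences: -6, -14, -22. Second differences: -8, -8.
Level-2 differences are constant, so s has degree 2.
Fitting a degree-2 polynomial gives s(t) = -4t² - 2t + 3.
Then s(-1) = 1.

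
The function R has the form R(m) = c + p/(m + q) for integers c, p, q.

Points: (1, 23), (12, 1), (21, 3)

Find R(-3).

11

(R(m) − c)(m + q) = p for each data point; the three points give a linear system in c and q, then p follows.
Solving: c = 5, q = -3, p = -36, so R(m) = 5 − 36/(m − 3).
Then R(-3) = 5 − 36/(-6) = 11.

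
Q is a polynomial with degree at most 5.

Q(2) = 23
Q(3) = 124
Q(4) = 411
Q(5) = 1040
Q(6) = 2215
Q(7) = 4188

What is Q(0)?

First differences: 101, 287, 629, 1175, 1973. Second differences: 186, 342, 546, 798. Third differences: 156, 204, 252. Fourth differences: 48, 48.
Level-4 differences are constant, so Q has degree 4.
Fitting a degree-4 polynomial gives Q(k) = 2k^4 - 2k³ + k² + 4k - 5.
The constant term is Q(0) = -5.

-5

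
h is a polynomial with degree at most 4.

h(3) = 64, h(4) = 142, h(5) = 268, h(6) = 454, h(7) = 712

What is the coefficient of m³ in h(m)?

2

First differences: 78, 126, 186, 258. Second differences: 48, 60, 72. Third differences: 12, 12.
Level-3 differences are constant, so h has degree 3.
Fitting a degree-3 polynomial gives h(m) = 2m³ + 4m - 2.
The coefficient of m³ is 2.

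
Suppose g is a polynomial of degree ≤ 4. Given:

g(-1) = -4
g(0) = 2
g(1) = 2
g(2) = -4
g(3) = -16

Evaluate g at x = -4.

-58

First differences: 6, 0, -6, -12. Second differences: -6, -6, -6.
Level-2 differences are constant, so g has degree 2.
Fitting a degree-2 polynomial gives g(x) = -3x² + 3x + 2.
Then g(-4) = -58.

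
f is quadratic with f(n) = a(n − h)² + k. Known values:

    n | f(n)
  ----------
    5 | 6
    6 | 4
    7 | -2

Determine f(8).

First differences -2, -6; second difference -4 = 2a, so a = -2.
Expanding, the n-coefficient is −2ah = 4h; matching it to the data gives h = 5, and then k = 6.
So f(n) = -2(n − 5)² + 6.
f(8) = -2·3² + 6 = -12.

-12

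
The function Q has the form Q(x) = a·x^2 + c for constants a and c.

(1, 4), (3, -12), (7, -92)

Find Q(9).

From Q(1) = 4 and Q(3) = -12: 1a + c = 4 and 9a + c = -12.
Subtracting: 8a = -16, so a = -2; then c = 4 − (-2)·1 = 6.
So Q(x) = -2x² + 6, and Q(9) = -156.

-156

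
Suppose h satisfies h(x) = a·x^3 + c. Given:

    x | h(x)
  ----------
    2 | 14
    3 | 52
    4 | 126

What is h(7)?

684

From h(2) = 14 and h(3) = 52: 8a + c = 14 and 27a + c = 52.
Subtracting: 19a = 38, so a = 2; then c = 14 − 2·8 = -2.
So h(x) = 2x³ − 2, and h(7) = 684.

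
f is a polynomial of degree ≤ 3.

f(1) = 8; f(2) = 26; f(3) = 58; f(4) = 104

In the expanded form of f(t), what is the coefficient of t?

First differences: 18, 32, 46. Second differences: 14, 14.
Level-2 differences are constant, so f has degree 2.
Fitting a degree-2 polynomial gives f(t) = 7t² - 3t + 4.
The coefficient of t is -3.

-3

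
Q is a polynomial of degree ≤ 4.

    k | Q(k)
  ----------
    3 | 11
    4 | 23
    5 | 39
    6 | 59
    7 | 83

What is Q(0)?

-1

First differences: 12, 16, 20, 24. Second differences: 4, 4, 4.
Level-2 differences are constant, so Q has degree 2.
Fitting a degree-2 polynomial gives Q(k) = 2k² - 2k - 1.
The constant term is Q(0) = -1.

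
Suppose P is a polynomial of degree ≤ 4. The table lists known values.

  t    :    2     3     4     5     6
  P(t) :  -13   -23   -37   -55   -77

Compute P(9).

Write P(t) = at^4 + bt³ + ct² + dt + e; the 5 given values yield a linear system in the 5 coefficients.
Solving, the top 2 coefficients vanish, and P(t) = -2t² - 5.
Then P(9) = -167.

-167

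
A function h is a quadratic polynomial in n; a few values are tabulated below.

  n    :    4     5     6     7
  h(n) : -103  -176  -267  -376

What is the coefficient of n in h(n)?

8

Write h(n) = an² + bn + c; the 4 given values yield a linear system in the 3 coefficients.
Solving, h(n) = -9n² + 8n + 9.
The coefficient of n is 8.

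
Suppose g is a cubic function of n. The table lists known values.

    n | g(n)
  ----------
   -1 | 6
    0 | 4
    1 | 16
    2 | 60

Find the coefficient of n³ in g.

Write g(n) = an³ + bn² + cn + d; the 4 given values yield a linear system in the 4 coefficients.
Solving, g(n) = 3n³ + 7n² + 2n + 4.
The coefficient of n³ is 3.

3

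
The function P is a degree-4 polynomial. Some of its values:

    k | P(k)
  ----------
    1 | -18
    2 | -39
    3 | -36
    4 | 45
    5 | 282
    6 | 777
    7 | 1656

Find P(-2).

First differences: -21, 3, 81, 237, 495, 879. Second differences: 24, 78, 156, 258, 384. Third differences: 54, 78, 102, 126. Fourth differences: 24, 24, 24.
Level-4 differences are constant, so P has degree 4.
Fitting a degree-4 polynomial gives P(k) = k^4 - k³ - 7k² - 8k - 3.
Then P(-2) = 9.

9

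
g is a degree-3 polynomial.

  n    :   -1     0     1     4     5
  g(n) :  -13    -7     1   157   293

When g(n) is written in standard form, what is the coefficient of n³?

2

Write g(n) = an³ + bn² + cn + d; the 5 given values yield a linear system in the 4 coefficients.
Solving, g(n) = 2n³ + n² + 5n - 7.
The coefficient of n³ is 2.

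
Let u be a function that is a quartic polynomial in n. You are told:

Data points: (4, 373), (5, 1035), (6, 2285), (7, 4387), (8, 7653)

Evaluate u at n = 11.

Write u(n) = an^4 + bn³ + cn² + dn + e; the 5 given values yield a linear system in the 5 coefficients.
Solving, u(n) = 2n^4 - 8n² - 4n + 5.
Then u(11) = 28275.

28275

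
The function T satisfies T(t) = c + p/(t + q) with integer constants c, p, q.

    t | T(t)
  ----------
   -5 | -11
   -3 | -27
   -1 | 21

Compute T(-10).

(T(t) − c)(t + q) = p for each data point; the three points give a linear system in c and q, then p follows.
Solving: c = -3, q = 2, p = 24, so T(t) = -3 + 24/(t + 2).
Then T(-10) = -3 + 24/(-8) = -6.

-6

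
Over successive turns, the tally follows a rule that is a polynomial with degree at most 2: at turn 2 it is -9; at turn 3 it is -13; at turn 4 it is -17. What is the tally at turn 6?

-25

Write the value at m as Q(m).
First differences: -4, -4.
Level-1 differences are constant, so Q has degree 1.
Fitting a degree-1 polynomial gives Q(m) = -4m - 1.
Then Q(6) = -25.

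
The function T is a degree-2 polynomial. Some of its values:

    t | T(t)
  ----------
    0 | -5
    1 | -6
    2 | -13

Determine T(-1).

Write T(t) = at² + bt + c; the 3 given values yield a linear system in the 3 coefficients.
Solving, T(t) = -3t² + 2t - 5.
Then T(-1) = -10.

-10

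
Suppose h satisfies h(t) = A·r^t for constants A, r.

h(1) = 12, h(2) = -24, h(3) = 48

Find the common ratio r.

Consecutive ratio: -24/12 = -2, and 48/(-24) = -2, so r = -2.
Then A·(-2)^1 = 12 gives A = -6, and h(t) = -6·(-2)^t.

-2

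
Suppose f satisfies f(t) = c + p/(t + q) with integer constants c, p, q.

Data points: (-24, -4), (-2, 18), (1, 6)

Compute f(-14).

(f(t) − c)(t + q) = p for each data point; the three points give a linear system in c and q, then p follows.
Solving: c = -2, q = 4, p = 40, so f(t) = -2 + 40/(t + 4).
Then f(-14) = -2 + 40/(-10) = -6.

-6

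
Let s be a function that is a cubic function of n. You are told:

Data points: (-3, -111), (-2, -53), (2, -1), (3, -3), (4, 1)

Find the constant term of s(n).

-3

Write s(n) = an³ + bn² + cn + d; the 5 given values yield a linear system in the 4 coefficients.
Solving, s(n) = n³ - 6n² + 9n - 3.
The constant term is s(0) = -3.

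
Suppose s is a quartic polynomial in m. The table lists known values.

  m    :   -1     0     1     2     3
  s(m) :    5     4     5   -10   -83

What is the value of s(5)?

-691

Write s(m) = am^4 + bm³ + cm² + dm + e; the 5 given values yield a linear system in the 5 coefficients.
Solving, s(m) = -m^4 - m³ + 2m² + m + 4.
Then s(5) = -691.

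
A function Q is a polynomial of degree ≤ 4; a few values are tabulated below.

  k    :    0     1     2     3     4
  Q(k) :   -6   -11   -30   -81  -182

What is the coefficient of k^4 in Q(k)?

0

First differences: -5, -19, -51, -101. Second differences: -14, -32, -50. Third differences: -18, -18.
Level-3 differences are constant, so Q has degree 3.
Fitting a degree-3 polynomial gives Q(k) = -3k³ + 2k² - 4k - 6.
The coefficient of k^4 is 0.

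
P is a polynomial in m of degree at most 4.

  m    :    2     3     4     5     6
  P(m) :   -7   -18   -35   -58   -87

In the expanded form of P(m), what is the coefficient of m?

First differences: -11, -17, -23, -29. Second differences: -6, -6, -6.
Level-2 differences are constant, so P has degree 2.
Fitting a degree-2 polynomial gives P(m) = -3m² + 4m - 3.
The coefficient of m is 4.

4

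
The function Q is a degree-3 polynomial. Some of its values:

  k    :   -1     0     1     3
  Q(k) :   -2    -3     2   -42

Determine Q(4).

-127

Write Q(k) = ak³ + bk² + ck + d; the 4 given values yield a linear system in the 4 coefficients.
Solving, Q(k) = -3k³ + 3k² + 5k - 3.
Then Q(4) = -127.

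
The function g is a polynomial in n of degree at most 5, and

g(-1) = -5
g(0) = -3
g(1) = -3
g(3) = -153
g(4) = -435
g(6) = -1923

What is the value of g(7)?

-3405

Write g(n) = an^5 + bn^4 + cn³ + dn² + en + p; the 6 given values yield a linear system in the 6 coefficients.
Solving, the leading coefficient vanishes, and g(n) = -n^4 - 3n³ + 4n - 3.
Then g(7) = -3405.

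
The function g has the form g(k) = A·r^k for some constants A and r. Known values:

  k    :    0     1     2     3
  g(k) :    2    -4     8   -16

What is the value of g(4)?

32

Consecutive ratio: -4/2 = -2, and 8/(-4) = -2, so r = -2.
Then A·(-2)^0 = 2 gives A = 2, and g(k) = 2·(-2)^k.
g(4) = 2·(-2)^4 = 32.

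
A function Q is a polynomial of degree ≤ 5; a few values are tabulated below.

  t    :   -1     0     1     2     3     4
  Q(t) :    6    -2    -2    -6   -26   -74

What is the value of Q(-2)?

Write Q(t) = at^5 + bt^4 + ct³ + dt² + et + p; the 6 given values yield a linear system in the 6 coefficients.
Solving, the top 2 coefficients vanish, and Q(t) = -2t³ + 4t² - 2t - 2.
Then Q(-2) = 34.

34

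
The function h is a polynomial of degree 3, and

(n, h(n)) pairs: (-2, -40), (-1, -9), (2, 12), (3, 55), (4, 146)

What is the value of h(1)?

Write h(n) = an³ + bn² + cn + d; the 5 given values yield a linear system in the 4 coefficients.
Solving, h(n) = 3n³ - 3n² + n - 2.
Then h(1) = -1.

-1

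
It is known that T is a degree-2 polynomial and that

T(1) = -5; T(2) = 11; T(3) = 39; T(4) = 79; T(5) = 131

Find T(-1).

First differences: 16, 28, 40, 52. Second differences: 12, 12, 12.
Level-2 differences are constant, so T has degree 2.
Fitting a degree-2 polynomial gives T(x) = 6x² - 2x - 9.
Then T(-1) = -1.

-1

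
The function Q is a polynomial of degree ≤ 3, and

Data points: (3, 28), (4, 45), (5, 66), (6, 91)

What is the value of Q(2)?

15

Write Q(n) = an³ + bn² + cn + d; the 4 given values yield a linear system in the 4 coefficients.
Solving, the leading coefficient vanishes, and Q(n) = 2n² + 3n + 1.
Then Q(2) = 15.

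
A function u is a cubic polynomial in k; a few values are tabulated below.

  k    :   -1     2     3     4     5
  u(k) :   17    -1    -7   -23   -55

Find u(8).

-307

Write u(k) = ak³ + bk² + ck + d; the 5 given values yield a linear system in the 4 coefficients.
Solving, u(k) = -k³ + 4k² - 7k + 5.
Then u(8) = -307.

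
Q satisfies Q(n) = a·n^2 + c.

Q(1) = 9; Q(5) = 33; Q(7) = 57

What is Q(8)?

From Q(1) = 9 and Q(5) = 33: 1a + c = 9 and 25a + c = 33.
Subtracting: 24a = 24, so a = 1; then c = 9 − 1·1 = 8.
So Q(n) = 1n² + 8, and Q(8) = 72.

72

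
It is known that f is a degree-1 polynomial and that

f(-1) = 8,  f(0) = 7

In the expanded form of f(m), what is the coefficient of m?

Write f(m) = am + b; the 2 given values yield a linear system in the 2 coefficients.
Solving, f(m) = -m + 7.
The coefficient of m is -1.

-1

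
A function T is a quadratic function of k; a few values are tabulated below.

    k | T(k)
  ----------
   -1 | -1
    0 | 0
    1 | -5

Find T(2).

Write T(k) = ak² + bk + c; the 3 given values yield a linear system in the 3 coefficients.
Solving, T(k) = -3k² - 2k.
Then T(2) = -16.

-16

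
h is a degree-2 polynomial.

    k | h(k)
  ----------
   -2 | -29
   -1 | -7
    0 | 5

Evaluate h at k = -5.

-155

Write h(k) = ak² + bk + c; the 3 given values yield a linear system in the 3 coefficients.
Solving, h(k) = -5k² + 7k + 5.
Then h(-5) = -155.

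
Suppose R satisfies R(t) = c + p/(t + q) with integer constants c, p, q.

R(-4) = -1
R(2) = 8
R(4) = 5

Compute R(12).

3

(R(t) − c)(t + q) = p for each data point; the three points give a linear system in c and q, then p follows.
Solving: c = 2, q = 0, p = 12, so R(t) = 2 + 12/(t + 0).
Then R(12) = 2 + 12/12 = 3.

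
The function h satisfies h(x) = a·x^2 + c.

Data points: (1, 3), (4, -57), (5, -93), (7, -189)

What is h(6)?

-137

From h(1) = 3 and h(4) = -57: 1a + c = 3 and 16a + c = -57.
Subtracting: 15a = -60, so a = -4; then c = 3 − (-4)·1 = 7.
So h(x) = -4x² + 7, and h(6) = -137.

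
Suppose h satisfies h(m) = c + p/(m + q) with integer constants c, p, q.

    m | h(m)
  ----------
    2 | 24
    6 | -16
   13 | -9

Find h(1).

9

(h(m) − c)(m + q) = p for each data point; the three points give a linear system in c and q, then p follows.
Solving: c = -6, q = -3, p = -30, so h(m) = -6 − 30/(m − 3).
Then h(1) = -6 − 30/(-2) = 9.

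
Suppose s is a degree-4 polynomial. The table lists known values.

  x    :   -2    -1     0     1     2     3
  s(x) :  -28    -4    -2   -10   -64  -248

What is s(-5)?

-1072

First differences: 24, 2, -8, -54, -184. Second differences: -22, -10, -46, -130. Third differences: 12, -36, -84. Fourth differences: -48, -48.
Level-4 differences are constant, so s has degree 4.
Fitting a degree-4 polynomial gives s(x) = -2x^4 - 2x³ - 3x² - x - 2.
Then s(-5) = -1072.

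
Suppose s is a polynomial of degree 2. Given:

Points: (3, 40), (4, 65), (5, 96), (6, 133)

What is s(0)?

1

First differences: 25, 31, 37. Second differences: 6, 6.
Level-2 differences are constant, so s has degree 2.
Fitting a degree-2 polynomial gives s(n) = 3n² + 4n + 1.
The constant term is s(0) = 1.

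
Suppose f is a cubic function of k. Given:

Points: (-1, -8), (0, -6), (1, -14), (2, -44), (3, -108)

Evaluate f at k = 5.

-386

First differences: 2, -8, -30, -64. Second differences: -10, -22, -34. Third differences: -12, -12.
Level-3 differences are constant, so f has degree 3.
Fitting a degree-3 polynomial gives f(k) = -2k³ - 5k² - k - 6.
Then f(5) = -386.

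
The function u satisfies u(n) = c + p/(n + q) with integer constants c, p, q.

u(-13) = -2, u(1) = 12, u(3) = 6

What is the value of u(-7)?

(u(n) − c)(n + q) = p for each data point; the three points give a linear system in c and q, then p follows.
Solving: c = 0, q = 1, p = 24, so u(n) = 24/(n + 1).
Then u(-7) = 0 + 24/(-6) = -4.

-4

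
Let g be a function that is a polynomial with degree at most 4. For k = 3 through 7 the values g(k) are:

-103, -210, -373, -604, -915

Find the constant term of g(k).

2

First differences: -107, -163, -231, -311. Second differences: -56, -68, -80. Third differences: -12, -12.
Level-3 differences are constant, so g has degree 3.
Fitting a degree-3 polynomial gives g(k) = -2k³ - 4k² - 5k + 2.
The constant term is g(0) = 2.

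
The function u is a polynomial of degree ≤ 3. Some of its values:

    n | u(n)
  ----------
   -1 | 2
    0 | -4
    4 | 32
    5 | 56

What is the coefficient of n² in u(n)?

3

Write u(n) = an³ + bn² + cn + d; the 4 given values yield a linear system in the 4 coefficients.
Solving, the leading coefficient vanishes, and u(n) = 3n² - 3n - 4.
The coefficient of n² is 3.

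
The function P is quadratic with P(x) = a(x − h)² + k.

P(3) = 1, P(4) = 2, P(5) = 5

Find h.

3

First differences 1, 3; second difference 2 = 2a, so a = 1.
Expanding, the x-coefficient is −2ah = -2h; matching it to the data gives h = 3, and then k = 1.
So P(x) = 1(x − 3)² + 1.
Hence h = 3.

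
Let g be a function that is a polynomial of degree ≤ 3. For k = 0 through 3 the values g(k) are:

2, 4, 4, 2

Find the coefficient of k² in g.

First differences: 2, 0, -2. Second differences: -2, -2.
Level-2 differences are constant, so g has degree 2.
Fitting a degree-2 polynomial gives g(k) = -k² + 3k + 2.
The coefficient of k² is -1.

-1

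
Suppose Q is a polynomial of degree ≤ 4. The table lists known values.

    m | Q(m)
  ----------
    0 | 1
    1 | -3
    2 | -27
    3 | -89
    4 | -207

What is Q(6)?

Write Q(m) = am^4 + bm³ + cm² + dm + e; the 5 given values yield a linear system in the 5 coefficients.
Solving, the leading coefficient vanishes, and Q(m) = -3m³ - m² + 1.
Then Q(6) = -683.

-683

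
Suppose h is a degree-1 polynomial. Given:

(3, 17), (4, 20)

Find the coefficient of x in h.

3

Write h(x) = ax + b; the 2 given values yield a linear system in the 2 coefficients.
Solving, h(x) = 3x + 8.
The coefficient of x is 3.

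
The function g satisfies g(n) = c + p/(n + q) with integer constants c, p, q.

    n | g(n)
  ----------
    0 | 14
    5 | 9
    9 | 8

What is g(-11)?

(g(n) − c)(n + q) = p for each data point; the three points give a linear system in c and q, then p follows.
Solving: c = 6, q = 3, p = 24, so g(n) = 6 + 24/(n + 3).
Then g(-11) = 6 + 24/(-8) = 3.

3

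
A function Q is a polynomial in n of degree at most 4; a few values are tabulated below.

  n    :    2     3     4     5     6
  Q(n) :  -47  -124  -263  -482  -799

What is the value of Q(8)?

First differences: -77, -139, -219, -317. Second differences: -62, -80, -98. Third differences: -18, -18.
Level-3 differences are constant, so Q has degree 3.
Fitting a degree-3 polynomial gives Q(n) = -3n³ - 4n² - 7.
Then Q(8) = -1799.

-1799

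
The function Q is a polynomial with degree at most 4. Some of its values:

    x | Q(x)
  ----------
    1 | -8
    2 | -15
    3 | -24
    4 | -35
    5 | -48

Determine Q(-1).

First differences: -7, -9, -11, -13. Second differences: -2, -2, -2.
Level-2 differences are constant, so Q has degree 2.
Fitting a degree-2 polynomial gives Q(x) = -x² - 4x - 3.
Then Q(-1) = 0.

0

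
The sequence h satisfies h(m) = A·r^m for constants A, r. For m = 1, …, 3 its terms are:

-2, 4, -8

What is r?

Consecutive ratio: 4/(-2) = -2, and -8/4 = -2, so r = -2.
Then A·(-2)^1 = -2 gives A = 1, and h(m) = 1·(-2)^m.

-2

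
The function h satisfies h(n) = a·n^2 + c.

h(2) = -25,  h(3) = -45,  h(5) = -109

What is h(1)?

From h(2) = -25 and h(3) = -45: 4a + c = -25 and 9a + c = -45.
Subtracting: 5a = -20, so a = -4; then c = -25 − (-4)·4 = -9.
So h(n) = -4n² − 9, and h(1) = -13.

-13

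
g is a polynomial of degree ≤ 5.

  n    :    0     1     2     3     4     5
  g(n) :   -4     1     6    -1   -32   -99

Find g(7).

-389

Write g(n) = an^5 + bn^4 + cn³ + dn² + en + p; the 6 given values yield a linear system in the 6 coefficients.
Solving, the top 2 coefficients vanish, and g(n) = -2n³ + 6n² + n - 4.
Then g(7) = -389.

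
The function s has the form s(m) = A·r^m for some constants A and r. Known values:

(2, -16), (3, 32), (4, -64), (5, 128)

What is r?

Consecutive ratio: 32/(-16) = -2, and -64/32 = -2, so r = -2.
Then A·(-2)^2 = -16 gives A = -4, and s(m) = -4·(-2)^m.

-2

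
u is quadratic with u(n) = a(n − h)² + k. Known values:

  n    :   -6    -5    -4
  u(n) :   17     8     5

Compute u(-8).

First differences -9, -3; second difference 6 = 2a, so a = 3.
Expanding, the n-coefficient is −2ah = -6h; matching it to the data gives h = -4, and then k = 5.
So u(n) = 3(n + 4)² + 5.
u(-8) = 3·(-4)² + 5 = 53.

53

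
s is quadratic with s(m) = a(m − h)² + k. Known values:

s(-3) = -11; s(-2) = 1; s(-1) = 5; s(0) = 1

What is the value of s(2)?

First differences 12, 4, -4; second difference -8 = 2a, so a = -4.
Expanding, the m-coefficient is −2ah = 8h; matching it to the data gives h = -1, and then k = 5.
So s(m) = -4(m + 1)² + 5.
s(2) = -4·3² + 5 = -31.

-31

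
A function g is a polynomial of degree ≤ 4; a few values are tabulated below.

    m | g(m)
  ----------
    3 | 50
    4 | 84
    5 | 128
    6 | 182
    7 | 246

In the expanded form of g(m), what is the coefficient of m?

-1

First differences: 34, 44, 54, 64. Second differences: 10, 10, 10.
Level-2 differences are constant, so g has degree 2.
Fitting a degree-2 polynomial gives g(m) = 5m² - m + 8.
The coefficient of m is -1.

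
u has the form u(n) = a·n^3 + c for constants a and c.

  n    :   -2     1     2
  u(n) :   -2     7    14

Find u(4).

70

From u(-2) = -2 and u(1) = 7: -8a + c = -2 and 1a + c = 7.
Subtracting: 9a = 9, so a = 1; then c = -2 − 1·(-8) = 6.
So u(n) = 1n³ + 6, and u(4) = 70.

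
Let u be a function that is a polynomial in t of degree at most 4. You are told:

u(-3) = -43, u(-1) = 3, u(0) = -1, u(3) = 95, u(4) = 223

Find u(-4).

-129

Write u(t) = at^4 + bt³ + ct² + dt + e; the 5 given values yield a linear system in the 5 coefficients.
Solving, the leading coefficient vanishes, and u(t) = 3t³ + 3t² - 4t - 1.
Then u(-4) = -129.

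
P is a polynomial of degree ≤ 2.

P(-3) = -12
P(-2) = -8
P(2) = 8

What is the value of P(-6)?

Write P(t) = at² + bt + c; the 3 given values yield a linear system in the 3 coefficients.
Solving, the leading coefficient vanishes, and P(t) = 4t.
Then P(-6) = -24.

-24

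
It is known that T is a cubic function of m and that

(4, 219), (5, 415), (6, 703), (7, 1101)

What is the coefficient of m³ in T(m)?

Write T(m) = am³ + bm² + cm + d; the 4 given values yield a linear system in the 4 coefficients.
Solving, T(m) = 3m³ + m² + 4m - 5.
The coefficient of m³ is 3.

3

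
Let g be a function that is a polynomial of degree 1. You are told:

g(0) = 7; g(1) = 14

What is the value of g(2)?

Write g(m) = am + b; the 2 given values yield a linear system in the 2 coefficients.
Solving, g(m) = 7m + 7.
Then g(2) = 21.

21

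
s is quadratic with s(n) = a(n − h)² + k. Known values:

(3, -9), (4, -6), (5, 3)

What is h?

3

First differences 3, 9; second difference 6 = 2a, so a = 3.
Expanding, the n-coefficient is −2ah = -6h; matching it to the data gives h = 3, and then k = -9.
So s(n) = 3(n − 3)² − 9.
Hence h = 3.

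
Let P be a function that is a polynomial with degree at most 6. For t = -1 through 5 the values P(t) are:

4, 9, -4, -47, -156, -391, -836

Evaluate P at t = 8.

First differences: 5, -13, -43, -109, -235, -445. Second differences: -18, -30, -66, -126, -210. Third differences: -12, -36, -60, -84. Fourth differences: -24, -24, -24.
Level-4 differences are constant, so P has degree 4.
Fitting a degree-4 polynomial gives P(t) = -t^4 - 8t² - 4t + 9.
Then P(8) = -4631.

-4631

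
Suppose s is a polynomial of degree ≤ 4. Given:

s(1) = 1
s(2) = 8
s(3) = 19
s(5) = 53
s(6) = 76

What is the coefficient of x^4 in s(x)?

0

Write s(x) = ax^4 + bx³ + cx² + dx + e; the 5 given values yield a linear system in the 5 coefficients.
Solving, the top 2 coefficients vanish, and s(x) = 2x² + x - 2.
The coefficient of x^4 is 0.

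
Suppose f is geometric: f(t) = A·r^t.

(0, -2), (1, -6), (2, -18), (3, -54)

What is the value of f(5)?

-486

Consecutive ratio: -6/(-2) = 3, and -18/(-6) = 3, so r = 3.
Then A·3^0 = -2 gives A = -2, and f(t) = -2·3^t.
f(5) = -2·3^5 = -486.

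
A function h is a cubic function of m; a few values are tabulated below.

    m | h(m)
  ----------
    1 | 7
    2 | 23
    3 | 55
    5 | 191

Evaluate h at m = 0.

Write h(m) = am³ + bm² + cm + d; the 4 given values yield a linear system in the 4 coefficients.
Solving, h(m) = m³ + 2m² + 3m + 1.
Then h(0) = 1.

1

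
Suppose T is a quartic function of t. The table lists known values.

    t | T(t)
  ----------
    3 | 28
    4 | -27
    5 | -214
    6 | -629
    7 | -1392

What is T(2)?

23

Write T(t) = at^4 + bt³ + ct² + dt + e; the 5 given values yield a linear system in the 5 coefficients.
Solving, T(t) = -t^4 + 2t³ + 7t² - 3t + 1.
Then T(2) = 23.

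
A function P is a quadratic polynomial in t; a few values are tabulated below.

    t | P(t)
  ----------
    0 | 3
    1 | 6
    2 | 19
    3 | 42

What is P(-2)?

Write P(t) = at² + bt + c; the 4 given values yield a linear system in the 3 coefficients.
Solving, P(t) = 5t² - 2t + 3.
Then P(-2) = 27.

27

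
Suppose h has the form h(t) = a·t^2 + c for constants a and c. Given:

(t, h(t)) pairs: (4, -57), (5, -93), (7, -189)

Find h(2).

-9

From h(4) = -57 and h(5) = -93: 16a + c = -57 and 25a + c = -93.
Subtracting: 9a = -36, so a = -4; then c = -57 − (-4)·16 = 7.
So h(t) = -4t² + 7, and h(2) = -9.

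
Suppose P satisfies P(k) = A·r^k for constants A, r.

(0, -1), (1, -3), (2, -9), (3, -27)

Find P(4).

Consecutive ratio: -3/(-1) = 3, and -9/(-3) = 3, so r = 3.
Then A·3^0 = -1 gives A = -1, and P(k) = -1·3^k.
P(4) = -1·3^4 = -81.

-81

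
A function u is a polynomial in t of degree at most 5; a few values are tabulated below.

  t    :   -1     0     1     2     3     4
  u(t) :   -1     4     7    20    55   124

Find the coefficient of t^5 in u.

First differences: 5, 3, 13, 35, 69. Second differences: -2, 10, 22, 34. Third differences: 12, 12, 12.
Level-3 differences are constant, so u has degree 3.
Fitting a degree-3 polynomial gives u(t) = 2t³ - t² + 2t + 4.
The coefficient of t^5 is 0.

0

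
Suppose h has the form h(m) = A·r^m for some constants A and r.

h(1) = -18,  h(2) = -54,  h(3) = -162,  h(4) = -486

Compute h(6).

Consecutive ratio: -54/(-18) = 3, and -162/(-54) = 3, so r = 3.
Then A·3^1 = -18 gives A = -6, and h(m) = -6·3^m.
h(6) = -6·3^6 = -4374.

-4374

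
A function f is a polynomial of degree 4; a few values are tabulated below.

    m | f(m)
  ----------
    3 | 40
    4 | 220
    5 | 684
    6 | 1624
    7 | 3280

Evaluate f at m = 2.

Write f(m) = am^4 + bm³ + cm² + dm + e; the 5 given values yield a linear system in the 5 coefficients.
Solving, f(m) = 2m^4 - 4m³ - 4m² + 6m + 4.
Then f(2) = 0.

0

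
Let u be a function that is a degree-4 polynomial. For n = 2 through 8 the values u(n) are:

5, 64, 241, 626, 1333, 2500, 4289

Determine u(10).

10501

First differences: 59, 177, 385, 707, 1167, 1789. Second differences: 118, 208, 322, 460, 622. Third differences: 90, 114, 138, 162. Fourth differences: 24, 24, 24.
Level-4 differences are constant, so u has degree 4.
Fitting a degree-4 polynomial gives u(n) = n^4 + n³ - 5n² + 1.
Then u(10) = 10501.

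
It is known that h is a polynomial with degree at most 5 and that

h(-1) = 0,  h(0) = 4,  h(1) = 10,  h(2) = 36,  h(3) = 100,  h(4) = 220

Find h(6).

700

First differences: 4, 6, 26, 64, 120. Second differences: 2, 20, 38, 56. Third differences: 18, 18, 18.
Level-3 differences are constant, so h has degree 3.
Fitting a degree-3 polynomial gives h(x) = 3x³ + x² + 2x + 4.
Then h(6) = 700.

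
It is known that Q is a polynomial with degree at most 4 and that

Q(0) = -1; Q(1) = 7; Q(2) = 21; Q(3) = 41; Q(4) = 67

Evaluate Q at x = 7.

181

First differences: 8, 14, 20, 26. Second differences: 6, 6, 6.
Level-2 differences are constant, so Q has degree 2.
Fitting a degree-2 polynomial gives Q(x) = 3x² + 5x - 1.
Then Q(7) = 181.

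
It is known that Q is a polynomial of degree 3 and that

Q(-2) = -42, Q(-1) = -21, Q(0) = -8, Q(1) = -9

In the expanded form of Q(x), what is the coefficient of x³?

-1

Write Q(x) = ax³ + bx² + cx + d; the 4 given values yield a linear system in the 4 coefficients.
Solving, Q(x) = -x³ - 7x² + 7x - 8.
The coefficient of x³ is -1.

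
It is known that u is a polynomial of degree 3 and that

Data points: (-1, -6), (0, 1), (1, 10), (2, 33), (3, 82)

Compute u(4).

First differences: 7, 9, 23, 49. Second differences: 2, 14, 26. Third differences: 12, 12.
Level-3 differences are constant, so u has degree 3.
Extending the table by one column gives the next first difference 87, so u(4) = 82 + 87 = 169.

169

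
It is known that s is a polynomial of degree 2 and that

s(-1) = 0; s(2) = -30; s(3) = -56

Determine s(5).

-132

Write s(m) = am² + bm + c; the 3 given values yield a linear system in the 3 coefficients.
Solving, s(m) = -4m² - 6m - 2.
Then s(5) = -132.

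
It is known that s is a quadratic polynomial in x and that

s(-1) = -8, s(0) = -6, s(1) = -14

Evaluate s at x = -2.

-20

Write s(x) = ax² + bx + c; the 3 given values yield a linear system in the 3 coefficients.
Solving, s(x) = -5x² - 3x - 6.
Then s(-2) = -20.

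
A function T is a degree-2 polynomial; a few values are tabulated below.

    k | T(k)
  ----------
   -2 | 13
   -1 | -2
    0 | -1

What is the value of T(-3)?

Write T(k) = ak² + bk + c; the 3 given values yield a linear system in the 3 coefficients.
Solving, T(k) = 8k² + 9k - 1.
Then T(-3) = 44.

44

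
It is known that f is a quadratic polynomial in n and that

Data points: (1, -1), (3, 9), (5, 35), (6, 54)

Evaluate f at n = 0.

Write f(n) = an² + bn + c; the 4 given values yield a linear system in the 3 coefficients.
Solving, f(n) = 2n² - 3n.
Then f(0) = 0.

0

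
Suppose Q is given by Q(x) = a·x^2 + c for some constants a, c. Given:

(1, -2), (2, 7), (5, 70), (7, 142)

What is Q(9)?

From Q(1) = -2 and Q(2) = 7: 1a + c = -2 and 4a + c = 7.
Subtracting: 3a = 9, so a = 3; then c = -2 − 3·1 = -5.
So Q(x) = 3x² − 5, and Q(9) = 238.

238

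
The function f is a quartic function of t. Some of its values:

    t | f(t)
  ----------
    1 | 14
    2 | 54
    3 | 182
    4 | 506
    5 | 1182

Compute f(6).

2414

Write f(t) = at^4 + bt³ + ct² + dt + e; the 5 given values yield a linear system in the 5 coefficients.
Solving, f(t) = 2t^4 - 2t³ + 6t² + 6t + 2.
Then f(6) = 2414.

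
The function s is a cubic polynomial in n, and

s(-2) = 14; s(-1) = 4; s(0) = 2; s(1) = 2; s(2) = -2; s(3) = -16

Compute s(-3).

38

First differences: -10, -2, 0, -4, -14. Second differences: 8, 2, -4, -10. Third differences: -6, -6, -6.
Level-3 differences are constant, so s has degree 3.
Fitting a degree-3 polynomial gives s(n) = -n³ + n² + 2.
Then s(-3) = 38.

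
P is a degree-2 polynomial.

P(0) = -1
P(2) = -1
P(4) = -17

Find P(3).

-7

Write P(k) = ak² + bk + c; the 3 given values yield a linear system in the 3 coefficients.
Solving, P(k) = -2k² + 4k - 1.
Then P(3) = -7.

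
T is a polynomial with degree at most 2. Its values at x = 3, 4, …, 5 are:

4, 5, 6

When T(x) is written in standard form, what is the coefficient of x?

First differences: 1, 1.
Level-1 differences are constant, so T has degree 1.
Fitting a degree-1 polynomial gives T(x) = x + 1.
The coefficient of x is 1.

1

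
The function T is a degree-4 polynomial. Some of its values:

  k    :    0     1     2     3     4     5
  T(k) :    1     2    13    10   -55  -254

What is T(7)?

-1462

First differences: 1, 11, -3, -65, -199. Second differences: 10, -14, -62, -134. Third differences: -24, -48, -72. Fourth differences: -24, -24.
Level-4 differences are constant, so T has degree 4.
Fitting a degree-4 polynomial gives T(k) = -k^4 + 2k³ + 6k² - 6k + 1.
Then T(7) = -1462.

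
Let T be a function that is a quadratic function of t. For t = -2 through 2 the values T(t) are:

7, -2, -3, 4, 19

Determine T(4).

73

First differences: -9, -1, 7, 15. Second differences: 8, 8, 8.
Level-2 differences are constant, so T has degree 2.
Fitting a degree-2 polynomial gives T(t) = 4t² + 3t - 3.
Then T(4) = 73.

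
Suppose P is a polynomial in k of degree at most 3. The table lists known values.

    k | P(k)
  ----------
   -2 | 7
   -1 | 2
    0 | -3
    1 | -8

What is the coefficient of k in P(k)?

-5

Write P(k) = ak³ + bk² + ck + d; the 4 given values yield a linear system in the 4 coefficients.
Solving, the top 2 coefficients vanish, and P(k) = -5k - 3.
The coefficient of k is -5.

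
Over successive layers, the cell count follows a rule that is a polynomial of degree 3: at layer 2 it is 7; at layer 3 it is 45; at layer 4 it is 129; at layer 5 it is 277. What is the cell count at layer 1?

Write the value at x as Q(x).
Write Q(x) = ax³ + bx² + cx + d; the 4 given values yield a linear system in the 4 coefficients.
Solving, Q(x) = 3x³ - 4x² + x - 3.
Then Q(1) = -3.

-3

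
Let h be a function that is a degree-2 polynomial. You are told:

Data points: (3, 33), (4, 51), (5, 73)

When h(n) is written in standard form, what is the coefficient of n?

4

Write h(n) = an² + bn + c; the 3 given values yield a linear system in the 3 coefficients.
Solving, h(n) = 2n² + 4n + 3.
The coefficient of n is 4.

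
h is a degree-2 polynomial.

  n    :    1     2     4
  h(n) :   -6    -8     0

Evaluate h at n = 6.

24

Write h(n) = an² + bn + c; the 3 given values yield a linear system in the 3 coefficients.
Solving, h(n) = 2n² - 8n.
Then h(6) = 24.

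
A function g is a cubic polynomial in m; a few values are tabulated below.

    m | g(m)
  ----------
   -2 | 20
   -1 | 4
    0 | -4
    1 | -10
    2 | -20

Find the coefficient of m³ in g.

First differences: -16, -8, -6, -10. Second differences: 8, 2, -4. Third differences: -6, -6.
Level-3 differences are constant, so g has degree 3.
Fitting a degree-3 polynomial gives g(m) = -m³ + m² - 6m - 4.
The coefficient of m³ is -1.

-1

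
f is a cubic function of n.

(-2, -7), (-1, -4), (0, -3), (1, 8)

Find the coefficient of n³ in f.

2

Write f(n) = an³ + bn² + cn + d; the 4 given values yield a linear system in the 4 coefficients.
Solving, f(n) = 2n³ + 5n² + 4n - 3.
The coefficient of n³ is 2.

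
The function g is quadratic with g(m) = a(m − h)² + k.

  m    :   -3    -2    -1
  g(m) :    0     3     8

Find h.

First differences 3, 5; second difference 2 = 2a, so a = 1.
Expanding, the m-coefficient is −2ah = -2h; matching it to the data gives h = -4, and then k = -1.
So g(m) = 1(m + 4)² − 1.
Hence h = -4.

-4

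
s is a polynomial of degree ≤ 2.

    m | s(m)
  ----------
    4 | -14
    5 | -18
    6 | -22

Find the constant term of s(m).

2

First differences: -4, -4.
Level-1 differences are constant, so s has degree 1.
Fitting a degree-1 polynomial gives s(m) = -4m + 2.
The constant term is s(0) = 2.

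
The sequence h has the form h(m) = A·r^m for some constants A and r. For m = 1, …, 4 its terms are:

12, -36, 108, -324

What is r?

-3

Consecutive ratio: -36/12 = -3, and 108/(-36) = -3, so r = -3.
Then A·(-3)^1 = 12 gives A = -4, and h(m) = -4·(-3)^m.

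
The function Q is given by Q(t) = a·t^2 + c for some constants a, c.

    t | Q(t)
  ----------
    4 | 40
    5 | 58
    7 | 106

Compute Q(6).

80

From Q(4) = 40 and Q(5) = 58: 16a + c = 40 and 25a + c = 58.
Subtracting: 9a = 18, so a = 2; then c = 40 − 2·16 = 8.
So Q(t) = 2t² + 8, and Q(6) = 80.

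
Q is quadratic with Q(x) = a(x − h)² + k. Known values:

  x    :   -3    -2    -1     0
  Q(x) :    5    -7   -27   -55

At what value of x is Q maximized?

First differences -12, -20, -28; second difference -8 = 2a, so a = -4.
Expanding, the x-coefficient is −2ah = 8h; matching it to the data gives h = -4, and then k = 9.
So Q(x) = -4(x + 4)² + 9.
Hence h = -4.

-4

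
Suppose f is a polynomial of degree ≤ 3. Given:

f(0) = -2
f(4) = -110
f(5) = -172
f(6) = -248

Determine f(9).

-560

Write f(n) = an³ + bn² + cn + d; the 4 given values yield a linear system in the 4 coefficients.
Solving, the leading coefficient vanishes, and f(n) = -7n² + n - 2.
Then f(9) = -560.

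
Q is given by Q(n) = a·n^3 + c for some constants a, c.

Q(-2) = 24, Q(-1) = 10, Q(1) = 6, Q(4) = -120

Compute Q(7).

From Q(-2) = 24 and Q(-1) = 10: -8a + c = 24 and -1a + c = 10.
Subtracting: 7a = -14, so a = -2; then c = 24 − (-2)·(-8) = 8.
So Q(n) = -2n³ + 8, and Q(7) = -678.

-678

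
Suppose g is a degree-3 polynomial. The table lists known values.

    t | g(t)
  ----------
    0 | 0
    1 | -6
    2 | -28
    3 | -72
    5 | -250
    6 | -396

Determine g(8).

Write g(t) = at³ + bt² + ct + d; the 6 given values yield a linear system in the 4 coefficients.
Solving, g(t) = -t³ - 5t².
Then g(8) = -832.

-832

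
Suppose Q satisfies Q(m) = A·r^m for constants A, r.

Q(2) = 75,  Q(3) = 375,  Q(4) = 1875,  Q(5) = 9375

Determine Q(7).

234375

Consecutive ratio: 375/75 = 5, and 1875/375 = 5, so r = 5.
Then A·5^2 = 75 gives A = 3, and Q(m) = 3·5^m.
Q(7) = 3·5^7 = 234375.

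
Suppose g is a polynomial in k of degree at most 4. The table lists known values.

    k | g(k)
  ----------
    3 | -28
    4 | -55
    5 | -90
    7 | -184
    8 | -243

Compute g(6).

Write g(k) = ak^4 + bk³ + ck² + dk + e; the 5 given values yield a linear system in the 5 coefficients.
Solving, the top 2 coefficients vanish, and g(k) = -4k² + k + 5.
Then g(6) = -133.

-133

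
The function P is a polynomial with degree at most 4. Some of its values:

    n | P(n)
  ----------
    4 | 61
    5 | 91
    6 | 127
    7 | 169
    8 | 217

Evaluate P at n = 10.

First differences: 30, 36, 42, 48. Second differences: 6, 6, 6.
Level-2 differences are constant, so P has degree 2.
Fitting a degree-2 polynomial gives P(n) = 3n² + 3n + 1.
Then P(10) = 331.

331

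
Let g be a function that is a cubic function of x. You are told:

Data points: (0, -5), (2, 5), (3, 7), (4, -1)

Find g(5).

Write g(x) = ax³ + bx² + cx + d; the 4 given values yield a linear system in the 4 coefficients.
Solving, g(x) = -x³ + 4x² + x - 5.
Then g(5) = -25.

-25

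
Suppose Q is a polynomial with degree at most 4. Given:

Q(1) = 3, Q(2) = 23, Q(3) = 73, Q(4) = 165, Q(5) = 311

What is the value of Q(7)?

813

Write Q(t) = at^4 + bt³ + ct² + dt + e; the 5 given values yield a linear system in the 5 coefficients.
Solving, the leading coefficient vanishes, and Q(t) = 2t³ + 3t² - 3t + 1.
Then Q(7) = 813.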